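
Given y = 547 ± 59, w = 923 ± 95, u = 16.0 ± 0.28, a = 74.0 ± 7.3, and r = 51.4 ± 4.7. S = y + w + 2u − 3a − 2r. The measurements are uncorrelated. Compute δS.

Sums and differences: (δS)² = Σ (cᵢ δxᵢ)².
  (δy)² = 3480;  (δw)² = 9020;  (2·δu)² = 0.314;  (3·δa)² = 480;  (2·δr)² = 88.4
δS = √(13100) = 114

114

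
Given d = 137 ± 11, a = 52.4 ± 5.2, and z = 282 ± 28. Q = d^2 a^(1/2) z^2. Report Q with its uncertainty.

For a monomial Q ∝ d^2, a^(1/2), z^2, fractional errors add in quadrature:
  (2·δd/d)² = (2×0.0803)² = 0.0258;  (½·δa/a)² = (0.5×0.0992)² = 0.00246;  (2·δz/z)² = (2×0.0993)² = 0.0394
δQ/Q = √(0.0677) = 0.260
Q = 1.08e+10, so δQ = 0.260 × 1.08e+10 = 2.81e+09.

(1.08 ± 0.281) × 10^10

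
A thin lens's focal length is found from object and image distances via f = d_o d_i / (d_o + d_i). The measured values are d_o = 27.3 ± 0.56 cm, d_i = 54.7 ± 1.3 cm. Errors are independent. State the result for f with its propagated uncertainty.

∂f/∂d_o = (d_i/(d_o+d_i))² = 0.445;  ∂f/∂d_i = (d_o/(d_o+d_i))² = 0.111
δf = √((∂f/∂d_o · δd_o)² + (∂f/∂d_i · δd_i)²) = √(0.0621 + 0.0208) = 0.288 cm
f = 18.2 cm.

18.2 ± 0.288 cm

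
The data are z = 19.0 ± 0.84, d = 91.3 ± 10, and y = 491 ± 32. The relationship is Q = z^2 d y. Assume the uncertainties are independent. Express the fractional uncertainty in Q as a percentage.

15.5%

Since Q is a product/quotient, work with relative uncertainties:
  (2·δz/z)² = (2×0.0442)² = 0.00782;  (1·δd/d)² = (1×0.110)² = 0.0120;  (1·δy/y)² = (1×0.0652)² = 0.00425
δQ/Q = √(0.0241) = 0.155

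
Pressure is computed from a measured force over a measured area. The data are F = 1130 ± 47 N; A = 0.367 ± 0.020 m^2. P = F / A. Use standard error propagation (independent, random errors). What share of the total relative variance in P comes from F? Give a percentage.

36.8%

(δP/P)² = (1·δF/F)² + (-1·δA/A)²
  F term: (1×0.0416)² = 0.00173
  A term: (-1×0.0545)² = 0.00297
Total = 0.00470. Share from F = 0.00173/0.00470 = 0.368.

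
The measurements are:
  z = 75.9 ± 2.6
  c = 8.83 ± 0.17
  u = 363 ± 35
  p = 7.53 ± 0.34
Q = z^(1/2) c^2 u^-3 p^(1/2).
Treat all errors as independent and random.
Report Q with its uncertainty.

(3.90 ± 1.14) × 10^-5

Each factor contributes (exponent × relative error)² to (δQ/Q)²:
  (½·δz/z)² = (0.5×0.0343)² = 0.000293;  (2·δc/c)² = (2×0.0193)² = 0.00148;  (-3·δu/u)² = (-3×0.0964)² = 0.0837;  (½·δp/p)² = (0.5×0.0452)² = 0.000510
δQ/Q = √(0.0860) = 0.293
Q = 3.9e-05, so δQ = 0.293 × 3.9e-05 = 1.14e-05.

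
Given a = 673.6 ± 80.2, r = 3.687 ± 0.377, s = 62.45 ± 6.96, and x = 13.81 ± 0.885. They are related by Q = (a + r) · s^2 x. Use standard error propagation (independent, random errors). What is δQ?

Let u = a + r = 677.3. δu = √(δa² + δr²) = √(6430 + 0.142) = 80.2, so δu/u = 0.118.
Q is then a monomial in u, s, x:
δQ/Q = √((δu/u)² + (2·δs/s)² + (1·δx/x)²) = √(0.0140 + 0.0497 + 0.00411) = 0.260
Q = 3.648e+07, so δQ = 0.260 × 3.648e+07 = 9.5e+06.

9.5e+06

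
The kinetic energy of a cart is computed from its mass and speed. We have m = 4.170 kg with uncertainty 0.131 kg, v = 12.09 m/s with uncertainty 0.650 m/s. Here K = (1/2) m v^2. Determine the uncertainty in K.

34.1 J

K is a product of powers, so relative uncertainties combine in quadrature:
  (1·δm/m)² = (1×0.0314)² = 0.000987;  (2·δv/v)² = (2×0.0538)² = 0.0116
δK/K = √(0.0125) = 0.112
K = 304.8 J, so δK = 0.112 × 304.8 = 34.1 J.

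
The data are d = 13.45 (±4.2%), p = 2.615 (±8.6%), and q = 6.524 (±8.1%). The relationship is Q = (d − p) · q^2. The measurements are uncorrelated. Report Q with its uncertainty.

Let u = d − p = 10.83. δu = √(δd² + δp²) = √(0.319 + 0.0506) = 0.608, so δu/u = 0.0561.
Q is then a monomial in u, q:
δQ/Q = √((δu/u)² + (2·δq/q)²) = √(0.00315 + 0.0262) = 0.171
Q = 461.2, so δQ = 0.171 × 461.2 = 79.1.

461.2 ± 79.1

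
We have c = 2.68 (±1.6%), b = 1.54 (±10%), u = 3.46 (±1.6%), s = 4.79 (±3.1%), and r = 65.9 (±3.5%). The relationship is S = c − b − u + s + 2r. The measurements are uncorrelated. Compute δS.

4.62

Sums and differences: (δS)² = Σ (cᵢ δxᵢ)².
  (δc)² = 0.00184;  (δb)² = 0.0237;  (δu)² = 0.00306;  (δs)² = 0.0220;  (2·δr)² = 21.3
δS = √(21.3) = 4.62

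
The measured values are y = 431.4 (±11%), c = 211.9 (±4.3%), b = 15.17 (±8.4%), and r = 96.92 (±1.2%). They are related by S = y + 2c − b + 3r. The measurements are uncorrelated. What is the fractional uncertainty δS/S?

0.0451

S is a linear combination, so absolute uncertainties add in quadrature:
  (δy)² = 2250;  (2·δc)² = 332;  (δb)² = 1.62;  (3·δr)² = 12.2
δS = √(2600) = 51.0
S = 1131, so δS/S = 51.0/1131 = 0.0451.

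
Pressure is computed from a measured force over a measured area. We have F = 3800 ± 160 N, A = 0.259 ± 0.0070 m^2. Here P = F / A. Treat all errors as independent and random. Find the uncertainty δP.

Relative error in a monomial: (δP/P)² = Σ (nᵢ · δxᵢ/xᵢ)².
  (1·δF/F)² = (1×0.0421)² = 0.00177;  (-1·δA/A)² = (-1×0.0270)² = 0.000730
δP/P = √(0.00250) = 0.0500
P = 14700 Pa, so δP = 0.0500 × 14700 = 734 Pa.

734 Pa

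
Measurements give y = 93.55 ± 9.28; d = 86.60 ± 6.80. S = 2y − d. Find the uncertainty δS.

19.8

For a sum/difference, combine absolute errors in quadrature:
  (2·δy)² = 344;  (δd)² = 46.2
δS = √(391) = 19.8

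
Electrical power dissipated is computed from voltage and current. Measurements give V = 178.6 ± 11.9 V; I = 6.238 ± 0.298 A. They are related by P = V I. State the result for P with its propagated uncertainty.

1114 ± 91.3 W

Each factor contributes (exponent × relative error)² to (δP/P)²:
  (1·δV/V)² = (1×0.0666)² = 0.00444;  (1·δI/I)² = (1×0.0478)² = 0.00228
δP/P = √(0.00672) = 0.0820
P = 1114 W, so δP = 0.0820 × 1114 = 91.3 W.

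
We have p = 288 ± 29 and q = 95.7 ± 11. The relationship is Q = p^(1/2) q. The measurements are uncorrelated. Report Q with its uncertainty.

Since Q is a product/quotient, work with relative uncertainties:
  (½·δp/p)² = (0.5×0.101)² = 0.00253;  (1·δq/q)² = (1×0.115)² = 0.0132
δQ/Q = √(0.0157) = 0.125
Q = 1620, so δQ = 0.125 × 1620 = 204.

1620 ± 204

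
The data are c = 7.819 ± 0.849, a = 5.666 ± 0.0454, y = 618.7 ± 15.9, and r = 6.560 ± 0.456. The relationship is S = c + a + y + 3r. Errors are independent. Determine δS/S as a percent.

Sums and differences: (δS)² = Σ (cᵢ δxᵢ)².
  (δc)² = 0.721;  (δa)² = 0.00206;  (δy)² = 253;  (3·δr)² = 1.87
δS = √(255) = 16.0
S = 651.9, so δS/S = 16.0/651.9 = 0.0245.

2.45%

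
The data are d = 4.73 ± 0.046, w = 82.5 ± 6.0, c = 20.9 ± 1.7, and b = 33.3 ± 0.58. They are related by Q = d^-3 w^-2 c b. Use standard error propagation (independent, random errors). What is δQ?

0.000164

Products/powers → add relative errors in quadrature, weighted by exponent:
  (-3·δd/d)² = (-3×0.00973)² = 0.000851;  (-2·δw/w)² = (-2×0.0727)² = 0.0212;  (1·δc/c)² = (1×0.0813)² = 0.00662;  (1·δb/b)² = (1×0.0174)² = 0.000303
δQ/Q = √(0.0289) = 0.170
Q = 0.000966, so δQ = 0.170 × 0.000966 = 0.000164.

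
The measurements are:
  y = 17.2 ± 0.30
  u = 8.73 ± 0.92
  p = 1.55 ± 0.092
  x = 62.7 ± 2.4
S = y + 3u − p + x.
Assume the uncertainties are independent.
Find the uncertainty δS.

3.67

For a sum/difference, combine absolute errors in quadrature:
  (δy)² = 0.0900;  (3·δu)² = 7.62;  (δp)² = 0.00846;  (δx)² = 5.76
δS = √(13.5) = 3.67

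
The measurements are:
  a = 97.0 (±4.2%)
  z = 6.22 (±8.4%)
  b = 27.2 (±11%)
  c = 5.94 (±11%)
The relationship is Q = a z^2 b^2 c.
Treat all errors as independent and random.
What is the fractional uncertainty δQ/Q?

For a monomial Q ∝ a, z^2, b^2, c, fractional errors add in quadrature:
  (1·δa/a)² = (1×0.0420)² = 0.00176;  (2·δz/z)² = (2×0.0840)² = 0.0282;  (2·δb/b)² = (2×0.110)² = 0.0484;  (1·δc/c)² = (1×0.110)² = 0.0121
δQ/Q = √(0.0905) = 0.301

0.301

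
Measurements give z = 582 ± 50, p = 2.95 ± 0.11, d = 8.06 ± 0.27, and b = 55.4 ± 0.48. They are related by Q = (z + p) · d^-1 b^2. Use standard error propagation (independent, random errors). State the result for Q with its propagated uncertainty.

Let u = z + p = 585. δu = √(δz² + δp²) = √(2500 + 0.0121) = 50.0, so δu/u = 0.0855.
Q is then a monomial in u, d, b:
δQ/Q = √((δu/u)² + (-1·δd/d)² + (2·δb/b)²) = √(0.00731 + 0.00112 + 0.000300) = 0.0934
Q = 2.23e+05, so δQ = 0.0934 × 2.23e+05 = 20800.

(2.23 ± 0.208) × 10^5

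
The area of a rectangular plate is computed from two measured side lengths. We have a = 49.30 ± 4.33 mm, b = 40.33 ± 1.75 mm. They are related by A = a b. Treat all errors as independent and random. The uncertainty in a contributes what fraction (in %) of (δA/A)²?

(δA/A)² = (1·δa/a)² + (1·δb/b)²
  a term: (1×0.0878)² = 0.00771
  b term: (1×0.0434)² = 0.00188
Total = 0.00960. Share from a = 0.00771/0.00960 = 0.804.

80.4%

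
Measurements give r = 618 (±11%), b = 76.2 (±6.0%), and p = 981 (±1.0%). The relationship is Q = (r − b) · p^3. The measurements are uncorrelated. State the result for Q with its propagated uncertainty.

(5.12 ± 0.661) × 10^11

Let u = r − b = 542. δu = √(δr² + δb²) = √(4620 + 20.9) = 68.1, so δu/u = 0.126.
Q is then a monomial in u, p:
δQ/Q = √((δu/u)² + (3·δp/p)²) = √(0.0158 + 0.000900) = 0.129
Q = 5.12e+11, so δQ = 0.129 × 5.12e+11 = 6.61e+10.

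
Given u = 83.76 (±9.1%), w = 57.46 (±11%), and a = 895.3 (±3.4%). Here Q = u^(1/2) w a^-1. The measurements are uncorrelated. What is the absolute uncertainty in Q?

Each factor contributes (exponent × relative error)² to (δQ/Q)²:
  (½·δu/u)² = (0.5×0.0910)² = 0.00207;  (1·δw/w)² = (1×0.110)² = 0.0121;  (-1·δa/a)² = (-1×0.0340)² = 0.00116
δQ/Q = √(0.0153) = 0.124
Q = 0.5874, so δQ = 0.124 × 0.5874 = 0.0727.

0.0727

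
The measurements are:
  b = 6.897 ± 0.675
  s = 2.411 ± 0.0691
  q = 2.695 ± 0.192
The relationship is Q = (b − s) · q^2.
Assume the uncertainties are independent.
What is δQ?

Let u = b − s = 4.486. δu = √(δb² + δs²) = √(0.456 + 0.00477) = 0.679, so δu/u = 0.151.
Q is then a monomial in u, q:
δQ/Q = √((δu/u)² + (2·δq/q)²) = √(0.0229 + 0.0203) = 0.208
Q = 32.58, so δQ = 0.208 × 32.58 = 6.77.

6.77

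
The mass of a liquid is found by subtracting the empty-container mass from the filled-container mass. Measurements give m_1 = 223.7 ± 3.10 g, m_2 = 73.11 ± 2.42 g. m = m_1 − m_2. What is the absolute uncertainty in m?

3.93 g

Absolute uncertainties add in quadrature for a linear combination:
  (δm_1)² = 9.61;  (δm_2)² = 5.86
δm = √(15.5) = 3.93 g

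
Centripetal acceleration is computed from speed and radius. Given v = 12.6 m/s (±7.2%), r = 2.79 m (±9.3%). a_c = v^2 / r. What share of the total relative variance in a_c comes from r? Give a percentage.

29.4%

(δa_c/a_c)² = (2·δv/v)² + (-1·δr/r)²
  v term: (2×0.0720)² = 0.0207
  r term: (-1×0.0930)² = 0.00865
Total = 0.0294. Share from r = 0.00865/0.0294 = 0.294.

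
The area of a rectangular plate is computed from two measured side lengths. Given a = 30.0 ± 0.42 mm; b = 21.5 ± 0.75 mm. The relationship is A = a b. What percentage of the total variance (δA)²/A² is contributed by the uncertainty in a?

(δA/A)² = (1·δa/a)² + (1·δb/b)²
  a term: (1×0.0140)² = 0.000196
  b term: (1×0.0349)² = 0.00122
Total = 0.00141. Share from a = 0.000196/0.00141 = 0.139.

13.9%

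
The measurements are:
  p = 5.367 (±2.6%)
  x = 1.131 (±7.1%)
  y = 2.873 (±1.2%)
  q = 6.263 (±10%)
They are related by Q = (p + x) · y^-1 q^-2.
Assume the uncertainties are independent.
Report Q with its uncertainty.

Let u = p + x = 6.498. δu = √(δp² + δx²) = √(0.0195 + 0.00645) = 0.161, so δu/u = 0.0248.
Q is then a monomial in u, y, q:
δQ/Q = √((δu/u)² + (-1·δy/y)² + (-2·δq/q)²) = √(0.000614 + 0.000144 + 0.0400) = 0.202
Q = 0.05766, so δQ = 0.202 × 0.05766 = 0.0116.

0.05766 ± 0.0116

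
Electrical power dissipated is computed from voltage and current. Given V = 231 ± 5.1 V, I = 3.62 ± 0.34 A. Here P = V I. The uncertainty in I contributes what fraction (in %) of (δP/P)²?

(δP/P)² = (1·δV/V)² + (1·δI/I)²
  V term: (1×0.0221)² = 0.000487
  I term: (1×0.0939)² = 0.00882
Total = 0.00931. Share from I = 0.00882/0.00931 = 0.948.

94.8%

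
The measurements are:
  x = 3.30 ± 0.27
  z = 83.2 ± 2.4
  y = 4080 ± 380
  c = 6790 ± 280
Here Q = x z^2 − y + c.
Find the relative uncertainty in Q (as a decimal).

0.0914

Let p = x·z^2 = 22800. δp/p = √((1·δx/x)² + (2·δz/z)²) = √(0.00669 + 0.00333) = 0.100, so δp = 2290.
Q = p − y + c: δQ = √(δp² + δy² + δc²) = √(5.23e+06 + 1.44e+05 + 78400) = 2340
Q = 25600, so δQ/Q = 2340/25600 = 0.0914.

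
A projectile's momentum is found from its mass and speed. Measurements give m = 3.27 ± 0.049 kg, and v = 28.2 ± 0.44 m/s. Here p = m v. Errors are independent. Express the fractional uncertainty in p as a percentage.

For a monomial p ∝ m, v, fractional errors add in quadrature:
  (1·δm/m)² = (1×0.0150)² = 0.000225;  (1·δv/v)² = (1×0.0156)² = 0.000243
δp/p = √(0.000468) = 0.0216

2.16%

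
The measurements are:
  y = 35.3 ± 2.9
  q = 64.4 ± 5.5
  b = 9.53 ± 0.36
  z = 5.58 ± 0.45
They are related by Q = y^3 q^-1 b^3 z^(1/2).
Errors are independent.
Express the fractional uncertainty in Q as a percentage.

For a monomial Q ∝ y^3, q^-1, b^3, z^(1/2), fractional errors add in quadrature:
  (3·δy/y)² = (3×0.0822)² = 0.0607;  (-1·δq/q)² = (-1×0.0854)² = 0.00729;  (3·δb/b)² = (3×0.0378)² = 0.0128;  (½·δz/z)² = (0.5×0.0806)² = 0.00163
δQ/Q = √(0.0825) = 0.287

28.7%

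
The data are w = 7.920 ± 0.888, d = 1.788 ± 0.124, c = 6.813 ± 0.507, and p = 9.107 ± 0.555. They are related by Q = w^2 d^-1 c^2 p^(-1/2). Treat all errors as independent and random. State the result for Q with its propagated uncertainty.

For a monomial Q ∝ w^2, d^-1, c^2, p^(-1/2), fractional errors add in quadrature:
  (2·δw/w)² = (2×0.112)² = 0.0503;  (-1·δd/d)² = (-1×0.0694)² = 0.00481;  (2·δc/c)² = (2×0.0744)² = 0.0222;  (−½·δp/p)² = (-0.5×0.0609)² = 0.000928
δQ/Q = √(0.0782) = 0.280
Q = 539.6, so δQ = 0.280 × 539.6 = 151.

539.6 ± 151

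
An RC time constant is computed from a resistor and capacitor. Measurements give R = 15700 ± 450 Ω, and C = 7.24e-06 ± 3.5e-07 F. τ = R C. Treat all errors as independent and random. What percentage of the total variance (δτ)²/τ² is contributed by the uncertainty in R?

(δτ/τ)² = (1·δR/R)² + (1·δC/C)²
  R term: (1×0.0287)² = 0.000822
  C term: (1×0.0483)² = 0.00234
Total = 0.00316. Share from R = 0.000822/0.00316 = 0.260.

26.0%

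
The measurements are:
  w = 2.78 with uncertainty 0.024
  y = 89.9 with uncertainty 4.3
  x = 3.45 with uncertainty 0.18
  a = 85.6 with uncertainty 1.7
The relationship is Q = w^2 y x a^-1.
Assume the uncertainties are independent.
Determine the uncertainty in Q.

Since Q is a product/quotient, work with relative uncertainties:
  (2·δw/w)² = (2×0.00863)² = 0.000298;  (1·δy/y)² = (1×0.0478)² = 0.00229;  (1·δx/x)² = (1×0.0522)² = 0.00272;  (-1·δa/a)² = (-1×0.0199)² = 0.000394
δQ/Q = √(0.00570) = 0.0755
Q = 28.0, so δQ = 0.0755 × 28.0 = 2.11.

2.11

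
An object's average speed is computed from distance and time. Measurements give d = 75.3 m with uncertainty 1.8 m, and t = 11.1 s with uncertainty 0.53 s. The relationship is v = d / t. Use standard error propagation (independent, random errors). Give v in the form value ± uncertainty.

6.78 ± 0.362 m/s

v is a product of powers, so relative uncertainties combine in quadrature:
  (1·δd/d)² = (1×0.0239)² = 0.000571;  (-1·δt/t)² = (-1×0.0477)² = 0.00228
δv/v = √(0.00285) = 0.0534
v = 6.78 m/s, so δv = 0.0534 × 6.78 = 0.362 m/s.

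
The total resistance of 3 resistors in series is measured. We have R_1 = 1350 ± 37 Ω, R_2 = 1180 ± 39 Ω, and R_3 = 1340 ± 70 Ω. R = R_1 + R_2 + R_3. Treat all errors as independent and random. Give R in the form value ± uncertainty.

Sums and differences: (δR)² = Σ (cᵢ δxᵢ)².
  (δR_1)² = 1370;  (δR_2)² = 1520;  (δR_3)² = 4900
δR = √(7790) = 88.3 Ω
R = 3870 Ω.

3870 ± 88.3 Ω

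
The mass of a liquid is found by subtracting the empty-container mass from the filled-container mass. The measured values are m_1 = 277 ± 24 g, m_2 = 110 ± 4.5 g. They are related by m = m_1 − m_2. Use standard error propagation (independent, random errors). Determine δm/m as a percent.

For a sum/difference, combine absolute errors in quadrature:
  (δm_1)² = 576;  (δm_2)² = 20.2
δm = √(596) = 24.4 g
m = 167 g, so δm/m = 24.4/167 = 0.146.

14.6%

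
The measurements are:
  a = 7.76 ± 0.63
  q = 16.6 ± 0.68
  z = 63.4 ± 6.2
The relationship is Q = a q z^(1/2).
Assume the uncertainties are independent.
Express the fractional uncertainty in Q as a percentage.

10.3%

Relative error in a monomial: (δQ/Q)² = Σ (nᵢ · δxᵢ/xᵢ)².
  (1·δa/a)² = (1×0.0812)² = 0.00659;  (1·δq/q)² = (1×0.0410)² = 0.00168;  (½·δz/z)² = (0.5×0.0978)² = 0.00239
δQ/Q = √(0.0107) = 0.103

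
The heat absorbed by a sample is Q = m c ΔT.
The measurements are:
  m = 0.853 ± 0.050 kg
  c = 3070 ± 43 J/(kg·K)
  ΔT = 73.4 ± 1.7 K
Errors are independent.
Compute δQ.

12400 J

Products/powers → add relative errors in quadrature, weighted by exponent:
  (1·δm/m)² = (1×0.0586)² = 0.00344;  (1·δc/c)² = (1×0.0140)² = 0.000196;  (1·δΔT/ΔT)² = (1×0.0232)² = 0.000536
δQ/Q = √(0.00417) = 0.0646
Q = 1.92e+05 J, so δQ = 0.0646 × 1.92e+05 = 12400 J.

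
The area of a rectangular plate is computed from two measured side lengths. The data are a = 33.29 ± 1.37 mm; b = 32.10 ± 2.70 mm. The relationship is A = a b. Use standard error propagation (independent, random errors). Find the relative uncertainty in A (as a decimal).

For a monomial A ∝ a, b, fractional errors add in quadrature:
  (1·δa/a)² = (1×0.0412)² = 0.00169;  (1·δb/b)² = (1×0.0841)² = 0.00707
δA/A = √(0.00877) = 0.0936

0.0936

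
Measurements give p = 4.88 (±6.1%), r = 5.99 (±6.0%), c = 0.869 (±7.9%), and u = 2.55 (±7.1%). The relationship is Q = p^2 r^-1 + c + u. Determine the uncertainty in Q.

0.574

Let w = p^2·r^-1 = 3.98. δw/w = √((2·δp/p)² + (-1·δr/r)²) = √(0.0149 + 0.00360) = 0.136, so δw = 0.541.
Q = w + c + u: δQ = √(δw² + δc² + δu²) = √(0.292 + 0.00471 + 0.0328) = 0.574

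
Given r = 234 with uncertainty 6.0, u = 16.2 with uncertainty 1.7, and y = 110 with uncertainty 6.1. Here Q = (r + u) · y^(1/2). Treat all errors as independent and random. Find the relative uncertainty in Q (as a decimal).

0.0373

Let w = r + u = 250. δw = √(δr² + δu²) = √(36.0 + 2.89) = 6.24, so δw/w = 0.0249.
Q is then a monomial in w, y:
δQ/Q = √((δw/w)² + (½·δy/y)²) = √(0.000621 + 0.000769) = 0.0373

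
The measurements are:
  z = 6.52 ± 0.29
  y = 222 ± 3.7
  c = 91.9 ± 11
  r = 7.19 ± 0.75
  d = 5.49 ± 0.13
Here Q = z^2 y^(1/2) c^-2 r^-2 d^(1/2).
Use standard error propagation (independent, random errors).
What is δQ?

0.00112

Relative error in a monomial: (δQ/Q)² = Σ (nᵢ · δxᵢ/xᵢ)².
  (2·δz/z)² = (2×0.0445)² = 0.00791;  (½·δy/y)² = (0.5×0.0167)² = 6.94e-05;  (-2·δc/c)² = (-2×0.120)² = 0.0573;  (-2·δr/r)² = (-2×0.104)² = 0.0435;  (½·δd/d)² = (0.5×0.0237)² = 0.000140
δQ/Q = √(0.109) = 0.330
Q = 0.00340, so δQ = 0.330 × 0.00340 = 0.00112.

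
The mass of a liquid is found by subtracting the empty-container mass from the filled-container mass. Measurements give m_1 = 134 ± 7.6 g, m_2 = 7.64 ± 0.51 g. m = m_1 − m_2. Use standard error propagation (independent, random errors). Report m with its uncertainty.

126 ± 7.62 g

Sums and differences: (δm)² = Σ (cᵢ δxᵢ)².
  (δm_1)² = 57.8;  (δm_2)² = 0.260
δm = √(58.0) = 7.62 g
m = 126 g.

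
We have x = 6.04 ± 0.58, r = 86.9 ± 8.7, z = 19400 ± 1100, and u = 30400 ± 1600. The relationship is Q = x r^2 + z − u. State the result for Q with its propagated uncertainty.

Let p = x·r^2 = 45600. δp/p = √((1·δx/x)² + (2·δr/r)²) = √(0.00922 + 0.0401) = 0.222, so δp = 10100.
Q = p + z − u: δQ = √(δp² + δz² + δu²) = √(1.03e+08 + 1.21e+06 + 2.56e+06) = 10300
Q = 34600.

34600 ± 10300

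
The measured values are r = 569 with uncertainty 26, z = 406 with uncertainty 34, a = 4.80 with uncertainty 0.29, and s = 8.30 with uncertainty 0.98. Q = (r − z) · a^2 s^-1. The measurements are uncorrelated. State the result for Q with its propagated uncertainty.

452 ± 141

Let u = r − z = 163. δu = √(δr² + δz²) = √(676 + 1160) = 42.8, so δu/u = 0.263.
Q is then a monomial in u, a, s:
δQ/Q = √((δu/u)² + (2·δa/a)² + (-1·δs/s)²) = √(0.0690 + 0.0146 + 0.0139) = 0.312
Q = 452, so δQ = 0.312 × 452 = 141.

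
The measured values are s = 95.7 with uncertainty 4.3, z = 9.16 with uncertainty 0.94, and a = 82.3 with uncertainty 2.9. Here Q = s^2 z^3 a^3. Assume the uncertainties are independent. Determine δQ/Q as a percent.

For a monomial Q ∝ s^2, z^3, a^3, fractional errors add in quadrature:
  (2·δs/s)² = (2×0.0449)² = 0.00808;  (3·δz/z)² = (3×0.103)² = 0.0948;  (3·δa/a)² = (3×0.0352)² = 0.0112
δQ/Q = √(0.114) = 0.338

33.8%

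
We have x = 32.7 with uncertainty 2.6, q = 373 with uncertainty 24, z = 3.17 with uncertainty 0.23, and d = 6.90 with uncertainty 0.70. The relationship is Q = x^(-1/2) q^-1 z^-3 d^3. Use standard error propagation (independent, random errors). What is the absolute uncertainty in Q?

0.00185

Q is a product of powers, so relative uncertainties combine in quadrature:
  (−½·δx/x)² = (-0.5×0.0795)² = 0.00158;  (-1·δq/q)² = (-1×0.0643)² = 0.00414;  (-3·δz/z)² = (-3×0.0726)² = 0.0474;  (3·δd/d)² = (3×0.101)² = 0.0926
δQ/Q = √(0.146) = 0.382
Q = 0.00483, so δQ = 0.382 × 0.00483 = 0.00185.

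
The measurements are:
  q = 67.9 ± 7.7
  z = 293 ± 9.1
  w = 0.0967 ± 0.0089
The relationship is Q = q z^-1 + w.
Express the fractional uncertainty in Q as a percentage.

8.73%

Let p = q·z^-1 = 0.232. δp/p = √((1·δq/q)² + (-1·δz/z)²) = √(0.0129 + 0.000965) = 0.118, so δp = 0.0272.
Q = p + w: δQ = √(δp² + δw²) = √(0.000742 + 7.92e-05) = 0.0287
Q = 0.328, so δQ/Q = 0.0287/0.328 = 0.0873.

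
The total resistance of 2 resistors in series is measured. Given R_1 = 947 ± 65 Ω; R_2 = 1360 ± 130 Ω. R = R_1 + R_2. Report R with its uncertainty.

2310 ± 145 Ω

R is a linear combination, so absolute uncertainties add in quadrature:
  (δR_1)² = 4220;  (δR_2)² = 16900
δR = √(21100) = 145 Ω
R = 2310 Ω.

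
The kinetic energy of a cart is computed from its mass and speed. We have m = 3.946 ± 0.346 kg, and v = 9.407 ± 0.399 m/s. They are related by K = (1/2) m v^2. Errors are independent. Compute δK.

21.3 J

For a monomial K ∝ m, v^2, fractional errors add in quadrature:
  (1·δm/m)² = (1×0.0877)² = 0.00769;  (2·δv/v)² = (2×0.0424)² = 0.00720
δK/K = √(0.0149) = 0.122
K = 174.6 J, so δK = 0.122 × 174.6 = 21.3 J.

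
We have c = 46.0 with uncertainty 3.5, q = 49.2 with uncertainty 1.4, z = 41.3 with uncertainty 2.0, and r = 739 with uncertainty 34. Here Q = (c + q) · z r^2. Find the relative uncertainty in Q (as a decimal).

0.111

Let u = c + q = 95.2. δu = √(δc² + δq²) = √(12.2 + 1.96) = 3.77, so δu/u = 0.0396.
Q is then a monomial in u, z, r:
δQ/Q = √((δu/u)² + (1·δz/z)² + (2·δr/r)²) = √(0.00157 + 0.00235 + 0.00847) = 0.111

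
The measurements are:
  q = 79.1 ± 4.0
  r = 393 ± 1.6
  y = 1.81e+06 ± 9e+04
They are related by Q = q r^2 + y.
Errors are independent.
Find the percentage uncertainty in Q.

Let p = q·r^2 = 1.22e+07. δp/p = √((1·δq/q)² + (2·δr/r)²) = √(0.00256 + 6.63e-05) = 0.0512, so δp = 6.26e+05.
Q = p + y: δQ = √(δp² + δy²) = √(3.92e+11 + 8.1e+09) = 6.32e+05
Q = 1.4e+07, so δQ/Q = 6.32e+05/1.4e+07 = 0.0451.

4.51%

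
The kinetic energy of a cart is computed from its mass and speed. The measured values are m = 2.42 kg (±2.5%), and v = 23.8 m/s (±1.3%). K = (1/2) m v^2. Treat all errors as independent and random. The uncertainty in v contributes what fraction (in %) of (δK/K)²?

(δK/K)² = (1·δm/m)² + (2·δv/v)²
  m term: (1×0.0250)² = 0.000625
  v term: (2×0.0130)² = 0.000676
Total = 0.00130. Share from v = 0.000676/0.00130 = 0.520.

52.0%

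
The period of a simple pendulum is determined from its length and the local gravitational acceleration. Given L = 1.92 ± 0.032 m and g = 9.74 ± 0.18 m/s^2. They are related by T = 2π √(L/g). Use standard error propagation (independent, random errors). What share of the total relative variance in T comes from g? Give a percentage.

(δT/T)² = (½·δL/L)² + (−½·δg/g)²
  L term: (0.5×0.0167)² = 6.94e-05
  g term: (-0.5×0.0185)² = 8.54e-05
Total = 0.000155. Share from g = 8.54e-05/0.000155 = 0.551.

55.1%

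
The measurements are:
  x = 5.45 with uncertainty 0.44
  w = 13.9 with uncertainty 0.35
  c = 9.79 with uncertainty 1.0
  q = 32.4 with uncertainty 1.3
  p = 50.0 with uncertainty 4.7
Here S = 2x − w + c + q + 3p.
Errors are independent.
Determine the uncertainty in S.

14.2

For a sum/difference, combine absolute errors in quadrature:
  (2·δx)² = 0.774;  (δw)² = 0.122;  (δc)² = 1.00;  (δq)² = 1.69;  (3·δp)² = 199
δS = √(202) = 14.2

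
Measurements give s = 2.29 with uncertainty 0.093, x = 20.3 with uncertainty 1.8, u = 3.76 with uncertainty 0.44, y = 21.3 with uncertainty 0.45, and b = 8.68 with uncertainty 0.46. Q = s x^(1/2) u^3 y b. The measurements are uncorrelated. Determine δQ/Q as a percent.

Q is a product of powers, so relative uncertainties combine in quadrature:
  (1·δs/s)² = (1×0.0406)² = 0.00165;  (½·δx/x)² = (0.5×0.0887)² = 0.00197;  (3·δu/u)² = (3×0.117)² = 0.123;  (1·δy/y)² = (1×0.0211)² = 0.000446;  (1·δb/b)² = (1×0.0530)² = 0.00281
δQ/Q = √(0.130) = 0.361

36.1%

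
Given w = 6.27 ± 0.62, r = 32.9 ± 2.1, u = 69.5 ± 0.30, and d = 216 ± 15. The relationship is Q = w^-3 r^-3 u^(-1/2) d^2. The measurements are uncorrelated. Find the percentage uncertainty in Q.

Relative error in a monomial: (δQ/Q)² = Σ (nᵢ · δxᵢ/xᵢ)².
  (-3·δw/w)² = (-3×0.0989)² = 0.0880;  (-3·δr/r)² = (-3×0.0638)² = 0.0367;  (−½·δu/u)² = (-0.5×0.00432)² = 4.66e-06;  (2·δd/d)² = (2×0.0694)² = 0.0193
δQ/Q = √(0.144) = 0.379

37.9%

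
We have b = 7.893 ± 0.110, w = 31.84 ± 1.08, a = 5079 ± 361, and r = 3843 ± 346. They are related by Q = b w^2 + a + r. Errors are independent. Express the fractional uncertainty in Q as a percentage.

4.41%

Let p = b·w^2 = 8002. δp/p = √((1·δb/b)² + (2·δw/w)²) = √(0.000194 + 0.00460) = 0.0693, so δp = 554.
Q = p + a + r: δQ = √(δp² + δa² + δr²) = √(3.07e+05 + 1.3e+05 + 1.2e+05) = 746
Q = 16920, so δQ/Q = 746/16920 = 0.0441.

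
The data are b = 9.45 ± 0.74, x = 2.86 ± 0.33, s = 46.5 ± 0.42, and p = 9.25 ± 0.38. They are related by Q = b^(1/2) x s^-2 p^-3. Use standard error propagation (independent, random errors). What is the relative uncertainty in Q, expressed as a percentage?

Each factor contributes (exponent × relative error)² to (δQ/Q)²:
  (½·δb/b)² = (0.5×0.0783)² = 0.00153;  (1·δx/x)² = (1×0.115)² = 0.0133;  (-2·δs/s)² = (-2×0.00903)² = 0.000326;  (-3·δp/p)² = (-3×0.0411)² = 0.0152
δQ/Q = √(0.0304) = 0.174

17.4%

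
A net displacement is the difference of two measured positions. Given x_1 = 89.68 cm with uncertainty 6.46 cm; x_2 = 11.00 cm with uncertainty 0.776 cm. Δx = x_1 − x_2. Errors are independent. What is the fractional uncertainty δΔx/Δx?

0.0827

Each term contributes (cᵢ δxᵢ)² to (δΔx)²:
  (δx_1)² = 41.7;  (δx_2)² = 0.602
δΔx = √(42.3) = 6.51 cm
Δx = 78.68 cm, so δΔx/Δx = 6.51/78.68 = 0.0827.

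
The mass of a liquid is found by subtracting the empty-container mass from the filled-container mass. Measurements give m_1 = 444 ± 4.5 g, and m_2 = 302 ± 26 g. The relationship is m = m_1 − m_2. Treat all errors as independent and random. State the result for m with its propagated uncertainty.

142 ± 26.4 g

Each term contributes (cᵢ δxᵢ)² to (δm)²:
  (δm_1)² = 20.2;  (δm_2)² = 676
δm = √(696) = 26.4 g
m = 142 g.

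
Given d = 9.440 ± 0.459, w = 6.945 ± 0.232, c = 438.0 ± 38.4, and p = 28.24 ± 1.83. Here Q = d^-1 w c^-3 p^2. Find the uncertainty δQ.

Each factor contributes (exponent × relative error)² to (δQ/Q)²:
  (-1·δd/d)² = (-1×0.0486)² = 0.00236;  (1·δw/w)² = (1×0.0334)² = 0.00112;  (-3·δc/c)² = (-3×0.0877)² = 0.0692;  (2·δp/p)² = (2×0.0648)² = 0.0168
δQ/Q = √(0.0895) = 0.299
Q = 6.982e-06, so δQ = 0.299 × 6.982e-06 = 2.09e-06.

2.09e-06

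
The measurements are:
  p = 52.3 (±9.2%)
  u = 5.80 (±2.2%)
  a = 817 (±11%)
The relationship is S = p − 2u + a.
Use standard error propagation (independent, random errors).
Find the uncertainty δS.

90.0

Absolute uncertainties add in quadrature for a linear combination:
  (δp)² = 23.2;  (2·δu)² = 0.0651;  (δa)² = 8080
δS = √(8100) = 90.0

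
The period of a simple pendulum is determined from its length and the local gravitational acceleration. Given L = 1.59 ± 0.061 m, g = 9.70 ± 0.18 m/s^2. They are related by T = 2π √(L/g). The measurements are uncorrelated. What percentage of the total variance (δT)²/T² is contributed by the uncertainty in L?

(δT/T)² = (½·δL/L)² + (−½·δg/g)²
  L term: (0.5×0.0384)² = 0.000368
  g term: (-0.5×0.0186)² = 8.61e-05
Total = 0.000454. Share from L = 0.000368/0.000454 = 0.810.

81.0%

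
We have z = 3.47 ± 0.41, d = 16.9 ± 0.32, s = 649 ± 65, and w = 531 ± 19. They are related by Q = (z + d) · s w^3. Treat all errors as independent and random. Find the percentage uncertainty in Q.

Let u = z + d = 20.4. δu = √(δz² + δd²) = √(0.168 + 0.102) = 0.520, so δu/u = 0.0255.
Q is then a monomial in u, s, w:
δQ/Q = √((δu/u)² + (1·δs/s)² + (3·δw/w)²) = √(0.000652 + 0.0100 + 0.0115) = 0.149

14.9%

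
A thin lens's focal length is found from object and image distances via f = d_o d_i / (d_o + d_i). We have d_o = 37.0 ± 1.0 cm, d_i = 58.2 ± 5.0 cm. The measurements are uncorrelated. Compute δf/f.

∂f/∂d_o = (d_i/(d_o+d_i))² = 0.374;  ∂f/∂d_i = (d_o/(d_o+d_i))² = 0.151
δf = √((∂f/∂d_o · δd_o)² + (∂f/∂d_i · δd_i)²) = √(0.140 + 0.570) = 0.843 cm
f = 22.6 cm, so δf/f = 0.843/22.6 = 0.0373.

0.0373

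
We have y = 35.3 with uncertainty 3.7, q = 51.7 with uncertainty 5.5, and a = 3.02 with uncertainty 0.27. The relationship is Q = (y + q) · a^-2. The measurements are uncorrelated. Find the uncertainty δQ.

Let u = y + q = 87.0. δu = √(δy² + δq²) = √(13.7 + 30.2) = 6.63, so δu/u = 0.0762.
Q is then a monomial in u, a:
δQ/Q = √((δu/u)² + (-2·δa/a)²) = √(0.00581 + 0.0320) = 0.194
Q = 9.54, so δQ = 0.194 × 9.54 = 1.85.

1.85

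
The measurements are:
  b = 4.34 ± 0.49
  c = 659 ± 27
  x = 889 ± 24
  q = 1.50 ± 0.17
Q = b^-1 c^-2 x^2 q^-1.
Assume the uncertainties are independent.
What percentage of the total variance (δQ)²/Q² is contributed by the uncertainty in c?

19.1%

(δQ/Q)² = (-1·δb/b)² + (-2·δc/c)² + (2·δx/x)² + (-1·δq/q)²
  b term: (-1×0.113)² = 0.0127
  c term: (-2×0.0410)² = 0.00671
  x term: (2×0.0270)² = 0.00292
  q term: (-1×0.113)² = 0.0128
Total = 0.0352. Share from c = 0.00671/0.0352 = 0.191.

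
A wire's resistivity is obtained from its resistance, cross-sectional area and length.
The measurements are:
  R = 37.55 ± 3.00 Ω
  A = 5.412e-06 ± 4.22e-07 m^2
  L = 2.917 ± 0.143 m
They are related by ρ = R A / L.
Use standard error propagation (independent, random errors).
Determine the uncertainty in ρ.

Each factor contributes (exponent × relative error)² to (δρ/ρ)²:
  (1·δR/R)² = (1×0.0799)² = 0.00638;  (1·δA/A)² = (1×0.0780)² = 0.00608;  (-1·δL/L)² = (-1×0.0490)² = 0.00240
δρ/ρ = √(0.0149) = 0.122
ρ = 6.967e-05 Ω·m, so δρ = 0.122 × 6.967e-05 = 8.49e-06 Ω·m.

8.49e-06 Ω·m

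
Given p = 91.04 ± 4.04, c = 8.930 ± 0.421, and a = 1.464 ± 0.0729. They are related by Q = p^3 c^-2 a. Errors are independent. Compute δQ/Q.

0.171

Each factor contributes (exponent × relative error)² to (δQ/Q)²:
  (3·δp/p)² = (3×0.0444)² = 0.0177;  (-2·δc/c)² = (-2×0.0471)² = 0.00889;  (1·δa/a)² = (1×0.0498)² = 0.00248
δQ/Q = √(0.0291) = 0.171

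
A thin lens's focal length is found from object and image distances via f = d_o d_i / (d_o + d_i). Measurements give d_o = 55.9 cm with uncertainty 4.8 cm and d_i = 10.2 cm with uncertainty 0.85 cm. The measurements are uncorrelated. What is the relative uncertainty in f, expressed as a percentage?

∂f/∂d_o = (d_i/(d_o+d_i))² = 0.0238;  ∂f/∂d_i = (d_o/(d_o+d_i))² = 0.715
δf = √((∂f/∂d_o · δd_o)² + (∂f/∂d_i · δd_i)²) = √(0.0131 + 0.370) = 0.619 cm
f = 8.63 cm, so δf/f = 0.619/8.63 = 0.0717.

7.17%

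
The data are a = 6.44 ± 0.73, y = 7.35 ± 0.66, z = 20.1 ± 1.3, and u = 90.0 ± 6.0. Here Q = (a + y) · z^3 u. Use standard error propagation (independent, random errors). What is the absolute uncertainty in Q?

Let w = a + y = 13.8. δw = √(δa² + δy²) = √(0.533 + 0.436) = 0.984, so δw/w = 0.0714.
Q is then a monomial in w, z, u:
δQ/Q = √((δw/w)² + (3·δz/z)² + (1·δu/u)²) = √(0.00509 + 0.0376 + 0.00444) = 0.217
Q = 1.01e+07, so δQ = 0.217 × 1.01e+07 = 2.19e+06.

2.19e+06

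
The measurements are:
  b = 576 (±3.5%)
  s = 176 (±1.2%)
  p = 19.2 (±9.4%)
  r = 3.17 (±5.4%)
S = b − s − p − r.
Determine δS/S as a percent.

5.39%

For a sum/difference, combine absolute errors in quadrature:
  (δb)² = 406;  (δs)² = 4.46;  (δp)² = 3.26;  (δr)² = 0.0293
δS = √(414) = 20.4
S = 378, so δS/S = 20.4/378 = 0.0539.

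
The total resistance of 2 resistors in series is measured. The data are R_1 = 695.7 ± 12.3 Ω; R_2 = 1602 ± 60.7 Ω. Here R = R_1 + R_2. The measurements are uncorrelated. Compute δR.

61.9 Ω

R is a linear combination, so absolute uncertainties add in quadrature:
  (δR_1)² = 151;  (δR_2)² = 3680
δR = √(3840) = 61.9 Ω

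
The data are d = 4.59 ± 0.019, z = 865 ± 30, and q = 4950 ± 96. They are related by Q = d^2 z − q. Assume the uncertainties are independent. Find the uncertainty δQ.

Let p = d^2·z = 18200. δp/p = √((2·δd/d)² + (1·δz/z)²) = √(6.85e-05 + 0.00120) = 0.0357, so δp = 650.
Q = p − q: δQ = √(δp² + δq²) = √(4.22e+05 + 9220) = 657

657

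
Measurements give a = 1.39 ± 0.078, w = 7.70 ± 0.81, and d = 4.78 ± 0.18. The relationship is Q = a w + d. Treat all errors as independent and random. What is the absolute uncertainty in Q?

1.29

Let p = a·w = 10.7. δp/p = √((1·δa/a)² + (1·δw/w)²) = √(0.00315 + 0.0111) = 0.119, so δp = 1.28.
Q = p + d: δQ = √(δp² + δd²) = √(1.63 + 0.0324) = 1.29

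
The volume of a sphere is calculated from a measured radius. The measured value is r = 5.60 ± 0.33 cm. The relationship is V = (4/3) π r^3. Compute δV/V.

V ∝ r^3, so δV/V = |3| · δr/r = 3 × 0.0589 = 0.177.

0.177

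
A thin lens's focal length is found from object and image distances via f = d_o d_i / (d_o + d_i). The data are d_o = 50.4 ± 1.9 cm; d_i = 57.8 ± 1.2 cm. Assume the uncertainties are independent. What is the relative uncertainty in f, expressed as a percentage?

2.23%

∂f/∂d_o = (d_i/(d_o+d_i))² = 0.285;  ∂f/∂d_i = (d_o/(d_o+d_i))² = 0.217
δf = √((∂f/∂d_o · δd_o)² + (∂f/∂d_i · δd_i)²) = √(0.294 + 0.0678) = 0.601 cm
f = 26.9 cm, so δf/f = 0.601/26.9 = 0.0223.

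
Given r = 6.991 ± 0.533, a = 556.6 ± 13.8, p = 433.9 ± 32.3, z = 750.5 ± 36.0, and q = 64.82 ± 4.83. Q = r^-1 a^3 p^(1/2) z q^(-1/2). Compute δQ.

For a monomial Q ∝ r^-1, a^3, p^(1/2), z, q^(-1/2), fractional errors add in quadrature:
  (-1·δr/r)² = (-1×0.0762)² = 0.00581;  (3·δa/a)² = (3×0.0248)² = 0.00553;  (½·δp/p)² = (0.5×0.0744)² = 0.00139;  (1·δz/z)² = (1×0.0480)² = 0.00230;  (−½·δq/q)² = (-0.5×0.0745)² = 0.00139
δQ/Q = √(0.0164) = 0.128
Q = 4.789e+10, so δQ = 0.128 × 4.789e+10 = 6.14e+09.

6.14e+09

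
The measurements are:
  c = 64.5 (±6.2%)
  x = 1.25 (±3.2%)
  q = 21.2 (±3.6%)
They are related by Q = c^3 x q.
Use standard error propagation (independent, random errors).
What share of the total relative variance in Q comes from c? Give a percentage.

(δQ/Q)² = (3·δc/c)² + (1·δx/x)² + (1·δq/q)²
  c term: (3×0.0620)² = 0.0346
  x term: (1×0.0320)² = 0.00102
  q term: (1×0.0360)² = 0.00130
Total = 0.0369. Share from c = 0.0346/0.0369 = 0.937.

93.7%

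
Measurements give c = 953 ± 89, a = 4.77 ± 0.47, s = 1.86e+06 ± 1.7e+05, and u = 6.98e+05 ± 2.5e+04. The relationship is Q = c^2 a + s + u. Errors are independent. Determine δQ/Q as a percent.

13.5%

Let p = c^2·a = 4.33e+06. δp/p = √((2·δc/c)² + (1·δa/a)²) = √(0.0349 + 0.00971) = 0.211, so δp = 9.15e+05.
Q = p + s + u: δQ = √(δp² + δs² + δu²) = √(8.37e+11 + 2.89e+10 + 6.25e+08) = 9.31e+05
Q = 6.89e+06, so δQ/Q = 9.31e+05/6.89e+06 = 0.135.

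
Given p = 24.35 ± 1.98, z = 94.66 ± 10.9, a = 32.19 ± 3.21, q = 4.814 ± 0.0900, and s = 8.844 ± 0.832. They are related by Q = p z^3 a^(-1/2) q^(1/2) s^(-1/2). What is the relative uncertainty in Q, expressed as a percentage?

36.2%

For a monomial Q ∝ p, z^3, a^(-1/2), q^(1/2), s^(-1/2), fractional errors add in quadrature:
  (1·δp/p)² = (1×0.0813)² = 0.00661;  (3·δz/z)² = (3×0.115)² = 0.119;  (−½·δa/a)² = (-0.5×0.0997)² = 0.00249;  (½·δq/q)² = (0.5×0.0187)² = 8.74e-05;  (−½·δs/s)² = (-0.5×0.0941)² = 0.00221
δQ/Q = √(0.131) = 0.362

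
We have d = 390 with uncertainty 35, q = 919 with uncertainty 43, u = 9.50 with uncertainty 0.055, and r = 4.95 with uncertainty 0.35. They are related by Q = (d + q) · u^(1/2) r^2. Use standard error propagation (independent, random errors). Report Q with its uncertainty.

98900 ± 14600

Let w = d + q = 1310. δw = √(δd² + δq²) = √(1220 + 1850) = 55.4, so δw/w = 0.0424.
Q is then a monomial in w, u, r:
δQ/Q = √((δw/w)² + (½·δu/u)² + (2·δr/r)²) = √(0.00179 + 8.38e-06 + 0.0200) = 0.148
Q = 98900, so δQ = 0.148 × 98900 = 14600.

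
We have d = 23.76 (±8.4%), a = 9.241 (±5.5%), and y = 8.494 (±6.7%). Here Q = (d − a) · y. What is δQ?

Let u = d − a = 14.52. δu = √(δd² + δa²) = √(3.98 + 0.258) = 2.06, so δu/u = 0.142.
Q is then a monomial in u, y:
δQ/Q = √((δu/u)² + (1·δy/y)²) = √(0.0201 + 0.00449) = 0.157
Q = 123.3, so δQ = 0.157 × 123.3 = 19.3.

19.3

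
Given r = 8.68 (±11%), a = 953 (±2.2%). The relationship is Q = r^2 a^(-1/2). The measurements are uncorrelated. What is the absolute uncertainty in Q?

Relative error in a monomial: (δQ/Q)² = Σ (nᵢ · δxᵢ/xᵢ)².
  (2·δr/r)² = (2×0.110)² = 0.0484;  (−½·δa/a)² = (-0.5×0.0220)² = 0.000121
δQ/Q = √(0.0485) = 0.220
Q = 2.44, so δQ = 0.220 × 2.44 = 0.538.

0.538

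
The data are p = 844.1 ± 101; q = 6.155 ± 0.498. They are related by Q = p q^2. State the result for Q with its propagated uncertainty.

31980 ± 6440

Each factor contributes (exponent × relative error)² to (δQ/Q)²:
  (1·δp/p)² = (1×0.120)² = 0.0143;  (2·δq/q)² = (2×0.0809)² = 0.0262
δQ/Q = √(0.0405) = 0.201
Q = 31980, so δQ = 0.201 × 31980 = 6440.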